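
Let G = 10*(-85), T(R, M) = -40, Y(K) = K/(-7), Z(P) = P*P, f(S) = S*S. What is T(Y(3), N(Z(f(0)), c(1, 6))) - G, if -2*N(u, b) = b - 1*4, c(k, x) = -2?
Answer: 810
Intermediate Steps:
f(S) = S**2
Z(P) = P**2
N(u, b) = 2 - b/2 (N(u, b) = -(b - 1*4)/2 = -(b - 4)/2 = -(-4 + b)/2 = 2 - b/2)
Y(K) = -K/7 (Y(K) = K*(-1/7) = -K/7)
G = -850
T(Y(3), N(Z(f(0)), c(1, 6))) - G = -40 - 1*(-850) = -40 + 850 = 810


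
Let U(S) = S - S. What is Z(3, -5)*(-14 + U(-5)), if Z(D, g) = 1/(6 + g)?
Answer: -14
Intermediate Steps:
U(S) = 0
Z(3, -5)*(-14 + U(-5)) = (-14 + 0)/(6 - 5) = -14/1 = 1*(-14) = -14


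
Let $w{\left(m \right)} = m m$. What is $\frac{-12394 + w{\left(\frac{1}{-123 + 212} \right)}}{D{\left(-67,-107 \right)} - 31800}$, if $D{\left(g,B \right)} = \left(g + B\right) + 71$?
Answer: $\frac{98172873}{252703663} \approx 0.38849$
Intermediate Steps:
$D{\left(g,B \right)} = 71 + B + g$ ($D{\left(g,B \right)} = \left(B + g\right) + 71 = 71 + B + g$)
$w{\left(m \right)} = m^{2}$
$\frac{-12394 + w{\left(\frac{1}{-123 + 212} \right)}}{D{\left(-67,-107 \right)} - 31800} = \frac{-12394 + \left(\frac{1}{-123 + 212}\right)^{2}}{\left(71 - 107 - 67\right) - 31800} = \frac{-12394 + \left(\frac{1}{89}\right)^{2}}{-103 - 31800} = \frac{-12394 + \left(\frac{1}{89}\right)^{2}}{-31903} = \left(-12394 + \frac{1}{7921}\right) \left(- \frac{1}{31903}\right) = \left(- \frac{98172873}{7921}\right) \left(- \frac{1}{31903}\right) = \frac{98172873}{252703663}$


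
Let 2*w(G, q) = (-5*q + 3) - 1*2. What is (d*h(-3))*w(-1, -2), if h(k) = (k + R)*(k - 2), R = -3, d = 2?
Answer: 330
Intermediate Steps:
h(k) = (-3 + k)*(-2 + k) (h(k) = (k - 3)*(k - 2) = (-3 + k)*(-2 + k))
w(G, q) = 1/2 - 5*q/2 (w(G, q) = ((-5*q + 3) - 1*2)/2 = ((3 - 5*q) - 2)/2 = (1 - 5*q)/2 = 1/2 - 5*q/2)
(d*h(-3))*w(-1, -2) = (2*(6 + (-3)**2 - 5*(-3)))*(1/2 - 5/2*(-2)) = (2*(6 + 9 + 15))*(1/2 + 5) = (2*30)*(11/2) = 60*(11/2) = 330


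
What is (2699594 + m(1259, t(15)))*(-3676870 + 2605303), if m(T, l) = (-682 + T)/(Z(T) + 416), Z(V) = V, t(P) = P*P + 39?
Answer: -4845433656655809/1675 ≈ -2.8928e+12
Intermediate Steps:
t(P) = 39 + P² (t(P) = P² + 39 = 39 + P²)
m(T, l) = (-682 + T)/(416 + T) (m(T, l) = (-682 + T)/(T + 416) = (-682 + T)/(416 + T))
(2699594 + m(1259, t(15)))*(-3676870 + 2605303) = (2699594 + (-682 + 1259)/(416 + 1259))*(-3676870 + 2605303) = (2699594 + 577/1675)*(-1071567) = (4521820527/1675)*(-1071567) = -4845433656655809/1675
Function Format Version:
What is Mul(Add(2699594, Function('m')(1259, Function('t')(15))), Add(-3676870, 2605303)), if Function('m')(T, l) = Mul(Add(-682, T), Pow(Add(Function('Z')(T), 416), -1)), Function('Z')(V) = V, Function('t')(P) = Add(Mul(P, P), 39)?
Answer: Rational(-4845433656655809, 1675) ≈ -2.8928e+12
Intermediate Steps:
Function('t')(P) = Add(39, Pow(P, 2)) (Function('t')(P) = Add(Pow(P, 2), 39) = Add(39, Pow(P, 2)))
Function('m')(T, l) = Mul(Pow(Add(416, T), -1), Add(-682, T)) (Function('m')(T, l) = Mul(Add(-682, T), Pow(Add(T, 416), -1)) = Mul(Add(-682, T), Pow(Add(416, T), -1)) = Mul(Pow(Add(416, T), -1), Add(-682, T)))
Mul(Add(2699594, Function('m')(1259, Function('t')(15))), Add(-3676870, 2605303)) = Mul(Add(2699594, Mul(Pow(Add(416, 1259), -1), Add(-682, 1259))), Add(-3676870, 2605303)) = Mul(Add(2699594, Mul(Pow(1675, -1), 577)), -1071567) = Mul(Add(2699594, Mul(Rational(1, 1675), 577)), -1071567) = Mul(Add(2699594, Rational(577, 1675)), -1071567) = Mul(Rational(4521820527, 1675), -1071567) = Rational(-4845433656655809, 1675)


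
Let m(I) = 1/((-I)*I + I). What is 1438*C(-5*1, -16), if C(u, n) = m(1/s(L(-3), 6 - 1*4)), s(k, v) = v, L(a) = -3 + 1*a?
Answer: 5752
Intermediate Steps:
L(a) = -3 + a
m(I) = 1/(I - I²) (m(I) = 1/(-I² + I) = 1/(I - I²))
C(u, n) = 4 (C(u, n) = -1/((1/(6 - 1*4))*(-1 + 1/(6 - 1*4))) = -1/((1/(6 - 4))*(-1 + 1/(6 - 4))) = -1/((1/2)*(-1 + 1/2)) = -1/(½*(-1 + ½)) = -1*2/(-½) = -1*2*(-2) = 4)
1438*C(-5*1, -16) = 1438*4 = 5752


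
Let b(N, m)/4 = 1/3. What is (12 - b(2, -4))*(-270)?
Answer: -2880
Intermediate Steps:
b(N, m) = 4/3
(12 - b(2, -4))*(-270) = (12 - 1*4/3)*(-270) = (12 - 4/3)*(-270) = (32/3)*(-270) = -2880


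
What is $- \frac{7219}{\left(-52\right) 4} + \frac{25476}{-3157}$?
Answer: $\frac{1590125}{59696} \approx 26.637$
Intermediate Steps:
$- \frac{7219}{\left(-52\right) 4} + \frac{25476}{-3157} = - \frac{7219}{-208} + 25476 \left(- \frac{1}{3157}\right) = \left(-7219\right) \left(- \frac{1}{208}\right) - \frac{2316}{287} = \frac{7219}{208} - \frac{2316}{287} = \frac{1590125}{59696}$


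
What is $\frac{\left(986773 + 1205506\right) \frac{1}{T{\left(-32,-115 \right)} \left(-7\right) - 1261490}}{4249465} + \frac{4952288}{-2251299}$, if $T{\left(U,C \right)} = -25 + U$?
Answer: $- \frac{26539128468942499141}{12064625940932893185} \approx -2.1997$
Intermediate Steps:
$\frac{\left(986773 + 1205506\right) \frac{1}{T{\left(-32,-115 \right)} \left(-7\right) - 1261490}}{4249465} + \frac{4952288}{-2251299} = \frac{\left(986773 + 1205506\right) \frac{1}{\left(-25 - 32\right) \left(-7\right) - 1261490}}{4249465} + \frac{4952288}{-2251299} = \frac{2192279}{\left(-57\right) \left(-7\right) - 1261490} \cdot \frac{1}{4249465} + 4952288 \left(- \frac{1}{2251299}\right) = \frac{2192279}{399 - 1261490} \cdot \frac{1}{4249465} - \frac{4952288}{2251299} = \frac{2192279}{-1261091} \cdot \frac{1}{4249465} - \frac{4952288}{2251299} = 2192279 \left(- \frac{1}{1261091}\right) \frac{1}{4249465} - \frac{4952288}{2251299} = \left(- \frac{2192279}{1261091}\right) \frac{1}{4249465} - \frac{4952288}{2251299} = - \frac{2192279}{5358962066315} - \frac{4952288}{2251299} = - \frac{26539128468942499141}{12064625940932893185}$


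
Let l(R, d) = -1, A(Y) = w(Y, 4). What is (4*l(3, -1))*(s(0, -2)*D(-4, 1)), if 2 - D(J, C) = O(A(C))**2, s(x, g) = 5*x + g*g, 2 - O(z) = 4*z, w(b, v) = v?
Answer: 3104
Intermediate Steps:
A(Y) = 4
O(z) = 2 - 4*z
s(x, g) = g**2 + 5*x (s(x, g) = 5*x + g**2 = g**2 + 5*x)
D(J, C) = -194 (D(J, C) = 2 - (2 - 4*4)**2 = 2 - (2 - 16)**2 = 2 - 1*(-14)**2 = 2 - 1*196 = 2 - 196 = -194)
(4*l(3, -1))*(s(0, -2)*D(-4, 1)) = (4*(-1))*(((-2)**2 + 5*0)*(-194)) = -4*(4 + 0)*(-194) = -16*(-194) = -4*(-776) = 3104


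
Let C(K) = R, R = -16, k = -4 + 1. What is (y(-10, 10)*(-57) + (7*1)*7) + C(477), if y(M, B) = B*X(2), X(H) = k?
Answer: 1743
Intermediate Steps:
k = -3
X(H) = -3
y(M, B) = -3*B (y(M, B) = B*(-3) = -3*B)
C(K) = -16
(y(-10, 10)*(-57) + (7*1)*7) + C(477) = (-3*10*(-57) + (7*1)*7) - 16 = (-30*(-57) + 7*7) - 16 = (1710 + 49) - 16 = 1759 - 16 = 1743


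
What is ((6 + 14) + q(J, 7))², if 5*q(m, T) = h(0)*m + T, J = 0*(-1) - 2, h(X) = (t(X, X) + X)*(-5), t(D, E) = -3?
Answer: 5929/25 ≈ 237.16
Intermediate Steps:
h(X) = 15 - 5*X (h(X) = (-3 + X)*(-5) = 15 - 5*X)
J = -2 (J = 0 - 2 = -2)
q(m, T) = 3*m + T/5 (q(m, T) = ((15 - 5*0)*m + T)/5 = ((15 + 0)*m + T)/5 = (15*m + T)/5 = (T + 15*m)/5 = 3*m + T/5)
((6 + 14) + q(J, 7))² = ((6 + 14) + (3*(-2) + (⅕)*7))² = (20 + (-6 + 7/5))² = (20 - 23/5)² = (77/5)² = 5929/25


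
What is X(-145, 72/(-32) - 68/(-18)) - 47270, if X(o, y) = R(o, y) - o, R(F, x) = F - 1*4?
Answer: -47274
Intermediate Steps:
R(F, x) = -4 + F (R(F, x) = F - 4 = -4 + F)
X(o, y) = -4 (X(o, y) = (-4 + o) - o = -4)
X(-145, 72/(-32) - 68/(-18)) - 47270 = -4 - 47270 = -47274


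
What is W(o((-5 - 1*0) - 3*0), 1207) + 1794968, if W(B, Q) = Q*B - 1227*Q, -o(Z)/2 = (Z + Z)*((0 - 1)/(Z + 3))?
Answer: 326049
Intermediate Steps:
o(Z) = 4*Z/(3 + Z) (o(Z) = -2*(Z + Z)*(0 - 1)/(Z + 3) = -2*2*Z*(-1/(3 + Z)) = -(-4)*Z/(3 + Z) = 4*Z/(3 + Z))
W(B, Q) = -1227*Q + B*Q (W(B, Q) = B*Q - 1227*Q = -1227*Q + B*Q)
W(o((-5 - 1*0) - 3*0), 1207) + 1794968 = 1207*(-1227 + 4*((-5 - 1*0) - 3*0)/(3 + ((-5 - 1*0) - 3*0))) + 1794968 = 1207*(-1227 + 4*((-5 + 0) + 0)/(3 + ((-5 + 0) + 0))) + 1794968 = 1207*(-1227 + 4*(-5 + 0)/(3 + (-5 + 0))) + 1794968 = 1207*(-1227 + 4*(-5)/(3 - 5)) + 1794968 = 1207*(-1227 + 4*(-5)/(-2)) + 1794968 = 1207*(-1227 + 4*(-5)*(-1/2)) + 1794968 = 1207*(-1227 + 10) + 1794968 = 1207*(-1217) + 1794968 = -1468919 + 1794968 = 326049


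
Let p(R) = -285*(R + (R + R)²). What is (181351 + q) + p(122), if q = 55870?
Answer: -16765309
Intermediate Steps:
p(R) = -1140*R² - 285*R (p(R) = -285*(R + (2*R)²) = -285*(R + 4*R²) = -1140*R² - 285*R)
(181351 + q) + p(122) = (181351 + 55870) - 285*122*(1 + 4*122) = 237221 - 285*122*(1 + 488) = 237221 - 285*122*489 = 237221 - 17002530 = -16765309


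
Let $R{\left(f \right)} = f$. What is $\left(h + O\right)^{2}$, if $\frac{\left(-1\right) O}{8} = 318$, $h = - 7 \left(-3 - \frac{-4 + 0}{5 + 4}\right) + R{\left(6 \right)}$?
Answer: $\frac{514427761}{81} \approx 6.351 \cdot 10^{6}$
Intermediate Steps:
$h = \frac{215}{9}$ ($h = - 7 \left(-3 - \frac{-4 + 0}{5 + 4}\right) + 6 = - 7 \left(-3 - - \frac{4}{9}\right) + 6 = - 7 \left(-3 + \frac{4}{9}\right) + 6 = \left(-7\right) \left(- \frac{23}{9}\right) + 6 = \frac{161}{9} + 6 = \frac{215}{9} \approx 23.889$)
$O = -2544$ ($O = \left(-8\right) 318 = -2544$)
$\left(h + O\right)^{2} = \left(\frac{215}{9} - 2544\right)^{2} = \left(- \frac{22681}{9}\right)^{2} = \frac{514427761}{81}$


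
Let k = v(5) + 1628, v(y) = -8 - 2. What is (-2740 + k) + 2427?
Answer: 1305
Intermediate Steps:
v(y) = -10
k = 1618 (k = -10 + 1628 = 1618)
(-2740 + k) + 2427 = (-2740 + 1618) + 2427 = -1122 + 2427 = 1305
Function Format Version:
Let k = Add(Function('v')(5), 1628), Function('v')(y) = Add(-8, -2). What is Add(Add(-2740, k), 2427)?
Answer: 1305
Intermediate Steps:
Function('v')(y) = -10
k = 1618 (k = Add(-10, 1628) = 1618)
Add(Add(-2740, k), 2427) = Add(Add(-2740, 1618), 2427) = Add(-1122, 2427) = 1305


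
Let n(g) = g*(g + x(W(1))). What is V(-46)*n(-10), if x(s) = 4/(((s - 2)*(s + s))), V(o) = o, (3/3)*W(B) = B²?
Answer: -5520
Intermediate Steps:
W(B) = B²
x(s) = 2/(s*(-2 + s)) (x(s) = 4/(((-2 + s)*(2*s))) = 4/((2*s*(-2 + s))) = 4*(1/(2*s*(-2 + s))) = 2/(s*(-2 + s)))
n(g) = g*(-2 + g) (n(g) = g*(g + 2/((1²)*(-2 + 1²))) = g*(g + 2/(1*(-2 + 1))) = g*(g + 2*1/(-1)) = g*(g + 2*1*(-1)) = g*(g - 2) = g*(-2 + g))
V(-46)*n(-10) = -(-460)*(-2 - 10) = -(-460)*(-12) = -46*120 = -5520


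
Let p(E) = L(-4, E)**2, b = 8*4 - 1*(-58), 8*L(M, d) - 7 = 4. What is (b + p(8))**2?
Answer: 34586161/4096 ≈ 8443.9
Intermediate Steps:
L(M, d) = 11/8 (L(M, d) = 7/8 + (1/8)*4 = 7/8 + 1/2 = 11/8)
b = 90 (b = 32 + 58 = 90)
p(E) = 121/64 (p(E) = (11/8)**2 = 121/64)
(b + p(8))**2 = (90 + 121/64)**2 = (5881/64)**2 = 34586161/4096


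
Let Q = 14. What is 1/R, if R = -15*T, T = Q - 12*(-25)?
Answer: -1/4710 ≈ -0.00021231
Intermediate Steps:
T = 314 (T = 14 - 12*(-25) = 14 + 300 = 314)
R = -4710 (R = -15*314 = -4710)
1/R = 1/(-4710) = -1/4710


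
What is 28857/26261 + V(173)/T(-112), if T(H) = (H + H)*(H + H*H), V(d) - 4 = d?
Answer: 26785133993/24376930816 ≈ 1.0988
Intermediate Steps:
V(d) = 4 + d
T(H) = 2*H*(H + H²) (T(H) = (2*H)*(H + H²) = 2*H*(H + H²))
28857/26261 + V(173)/T(-112) = 28857/26261 + (4 + 173)/((2*(-112)²*(1 - 112))) = 28857*(1/26261) + 177/((2*12544*(-111))) = 28857/26261 + 177/(-2784768) = 28857/26261 + 177*(-1/2784768) = 28857/26261 - 59/928256 = 26785133993/24376930816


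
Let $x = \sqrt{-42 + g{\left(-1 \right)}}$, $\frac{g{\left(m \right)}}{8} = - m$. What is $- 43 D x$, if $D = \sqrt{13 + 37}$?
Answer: $- 430 i \sqrt{17} \approx - 1772.9 i$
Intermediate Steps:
$D = 5 \sqrt{2}$ ($D = \sqrt{50} = 5 \sqrt{2} \approx 7.0711$)
$g{\left(m \right)} = - 8 m$ ($g{\left(m \right)} = 8 \left(- m\right) = - 8 m$)
$x = i \sqrt{34}$ ($x = \sqrt{-42 - -8} = \sqrt{-42 + 8} = \sqrt{-34} = i \sqrt{34} \approx 5.8309 i$)
$- 43 D x = - 43 \cdot 5 \sqrt{2} i \sqrt{34} = - 215 \sqrt{2} i \sqrt{34} = - 430 i \sqrt{17}$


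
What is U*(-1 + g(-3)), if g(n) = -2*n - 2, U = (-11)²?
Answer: 363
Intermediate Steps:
U = 121
g(n) = -2 - 2*n
U*(-1 + g(-3)) = 121*(-1 + (-2 - 2*(-3))) = 121*(-1 + (-2 + 6)) = 121*(-1 + 4) = 121*3 = 363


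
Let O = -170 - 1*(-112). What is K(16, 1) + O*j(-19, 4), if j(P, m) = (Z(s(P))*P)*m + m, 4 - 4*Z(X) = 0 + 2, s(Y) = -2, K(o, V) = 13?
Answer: 1985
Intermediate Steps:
Z(X) = 1/2 (Z(X) = 1 - (0 + 2)/4 = 1 - 1/4*2 = 1 - 1/2 = 1/2)
j(P, m) = m + P*m/2 (j(P, m) = (P/2)*m + m = P*m/2 + m = m + P*m/2)
O = -58 (O = -170 + 112 = -58)
K(16, 1) + O*j(-19, 4) = 13 - 29*4*(2 - 19) = 13 - 29*4*(-17) = 13 - 58*(-34) = 13 + 1972 = 1985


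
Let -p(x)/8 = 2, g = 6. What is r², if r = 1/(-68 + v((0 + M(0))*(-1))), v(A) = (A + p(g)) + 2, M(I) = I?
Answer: 1/6724 ≈ 0.00014872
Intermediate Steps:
p(x) = -16 (p(x) = -8*2 = -16)
v(A) = -14 + A (v(A) = (A - 16) + 2 = (-16 + A) + 2 = -14 + A)
r = -1/82 (r = 1/(-68 + (-14 + (0 + 0)*(-1))) = 1/(-68 + (-14 + 0*(-1))) = 1/(-68 + (-14 + 0)) = 1/(-68 - 14) = 1/(-82) = -1/82 ≈ -0.012195)
r² = (-1/82)² = 1/6724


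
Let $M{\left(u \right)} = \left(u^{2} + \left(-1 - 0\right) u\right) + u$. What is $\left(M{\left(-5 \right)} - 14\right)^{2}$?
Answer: $121$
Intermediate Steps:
$M{\left(u \right)} = u^{2}$ ($M{\left(u \right)} = \left(u^{2} + \left(-1 + 0\right) u\right) + u = \left(u^{2} - u\right) + u = u^{2}$)
$\left(M{\left(-5 \right)} - 14\right)^{2} = \left(\left(-5\right)^{2} - 14\right)^{2} = \left(25 - 14\right)^{2} = 11^{2} = 121$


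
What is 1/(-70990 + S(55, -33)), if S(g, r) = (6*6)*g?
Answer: -1/69010 ≈ -1.4491e-5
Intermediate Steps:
S(g, r) = 36*g
1/(-70990 + S(55, -33)) = 1/(-70990 + 36*55) = 1/(-70990 + 1980) = 1/(-69010) = -1/69010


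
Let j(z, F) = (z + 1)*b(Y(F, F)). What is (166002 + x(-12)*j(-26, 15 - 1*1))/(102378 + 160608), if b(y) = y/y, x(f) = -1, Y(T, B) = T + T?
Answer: 166027/262986 ≈ 0.63132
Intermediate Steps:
Y(T, B) = 2*T
b(y) = 1
j(z, F) = 1 + z (j(z, F) = (z + 1)*1 = (1 + z)*1 = 1 + z)
(166002 + x(-12)*j(-26, 15 - 1*1))/(102378 + 160608) = (166002 - (1 - 26))/(102378 + 160608) = (166002 - 1*(-25))/262986 = (166002 + 25)*(1/262986) = 166027*(1/262986) = 166027/262986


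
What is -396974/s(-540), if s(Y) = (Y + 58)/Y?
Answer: -107182980/241 ≈ -4.4474e+5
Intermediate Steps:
s(Y) = (58 + Y)/Y
-396974/s(-540) = -396974*(-540/(58 - 540)) = -396974/((-1/540*(-482))) = -396974/241/270 = -396974*270/241 = -107182980/241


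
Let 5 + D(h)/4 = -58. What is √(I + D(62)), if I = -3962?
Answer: 7*I*√86 ≈ 64.915*I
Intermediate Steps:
D(h) = -252 (D(h) = -20 + 4*(-58) = -20 - 232 = -252)
√(I + D(62)) = √(-3962 - 252) = √(-4214) = 7*I*√86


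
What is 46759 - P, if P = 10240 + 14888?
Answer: 21631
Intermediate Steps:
P = 25128
46759 - P = 46759 - 1*25128 = 46759 - 25128 = 21631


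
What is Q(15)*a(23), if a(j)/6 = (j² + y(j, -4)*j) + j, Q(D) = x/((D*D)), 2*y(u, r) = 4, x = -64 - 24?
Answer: -105248/75 ≈ -1403.3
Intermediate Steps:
x = -88
y(u, r) = 2 (y(u, r) = (½)*4 = 2)
Q(D) = -88/D²
a(j) = 6*j² + 18*j (a(j) = 6*((j² + 2*j) + j) = 6*(j² + 3*j) = 6*j² + 18*j)
Q(15)*a(23) = (-88/15²)*(6*23*(3 + 23)) = (-88*1/225)*(6*23*26) = -88/225*3588 = -105248/75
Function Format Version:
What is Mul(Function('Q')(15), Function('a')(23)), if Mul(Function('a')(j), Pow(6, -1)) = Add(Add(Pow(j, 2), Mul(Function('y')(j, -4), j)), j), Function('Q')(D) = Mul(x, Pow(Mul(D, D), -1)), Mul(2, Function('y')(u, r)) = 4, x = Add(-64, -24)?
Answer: Rational(-105248, 75) ≈ -1403.3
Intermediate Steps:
x = -88
Function('y')(u, r) = 2 (Function('y')(u, r) = Mul(Rational(1, 2), 4) = 2)
Function('Q')(D) = Mul(-88, Pow(D, -2)) (Function('Q')(D) = Mul(-88, Pow(Mul(D, D), -1)) = Mul(-88, Pow(Pow(D, 2), -1)) = Mul(-88, Pow(D, -2)))
Function('a')(j) = Add(Mul(6, Pow(j, 2)), Mul(18, j)) (Function('a')(j) = Mul(6, Add(Add(Pow(j, 2), Mul(2, j)), j)) = Mul(6, Add(Pow(j, 2), Mul(3, j))) = Add(Mul(6, Pow(j, 2)), Mul(18, j)))
Mul(Function('Q')(15), Function('a')(23)) = Mul(Mul(-88, Pow(15, -2)), Mul(6, 23, Add(3, 23))) = Mul(Mul(-88, Rational(1, 225)), Mul(6, 23, 26)) = Mul(Rational(-88, 225), 3588) = Rational(-105248, 75)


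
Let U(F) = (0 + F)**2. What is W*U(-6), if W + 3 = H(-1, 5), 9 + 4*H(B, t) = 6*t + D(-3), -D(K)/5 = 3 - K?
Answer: -189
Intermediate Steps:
D(K) = -15 + 5*K (D(K) = -5*(3 - K) = -15 + 5*K)
U(F) = F**2
H(B, t) = -39/4 + 3*t/2 (H(B, t) = -9/4 + (6*t + (-15 + 5*(-3)))/4 = -9/4 + (6*t + (-15 - 15))/4 = -9/4 + (6*t - 30)/4 = -9/4 + (-30 + 6*t)/4 = -9/4 + (-15/2 + 3*t/2) = -39/4 + 3*t/2)
W = -21/4 (W = -3 + (-39/4 + (3/2)*5) = -3 + (-39/4 + 15/2) = -3 - 9/4 = -21/4 ≈ -5.2500)
W*U(-6) = -21/4*(-6)**2 = -21/4*36 = -189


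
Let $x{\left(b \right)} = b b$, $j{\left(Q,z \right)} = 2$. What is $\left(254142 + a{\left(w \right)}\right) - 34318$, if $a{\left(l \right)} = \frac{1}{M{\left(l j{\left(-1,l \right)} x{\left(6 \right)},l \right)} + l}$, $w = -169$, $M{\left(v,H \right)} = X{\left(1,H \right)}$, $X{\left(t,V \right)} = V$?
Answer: $\frac{74300511}{338} \approx 2.1982 \cdot 10^{5}$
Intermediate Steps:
$x{\left(b \right)} = b^{2}$
$M{\left(v,H \right)} = H$
$a{\left(l \right)} = \frac{1}{2 l}$ ($a{\left(l \right)} = \frac{1}{l + l} = \frac{1}{2 l}$)
$\left(254142 + a{\left(w \right)}\right) - 34318 = \left(254142 + \frac{1}{2 \left(-169\right)}\right) - 34318 = \left(254142 + \frac{1}{2} \left(- \frac{1}{169}\right)\right) - 34318 = \left(254142 - \frac{1}{338}\right) - 34318 = \frac{85899995}{338} - 34318 = \frac{74300511}{338}$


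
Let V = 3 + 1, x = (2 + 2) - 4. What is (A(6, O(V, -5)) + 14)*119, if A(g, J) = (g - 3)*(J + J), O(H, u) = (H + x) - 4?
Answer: 1666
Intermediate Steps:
x = 0 (x = 4 - 4 = 0)
V = 4
O(H, u) = -4 + H (O(H, u) = (H + 0) - 4 = H - 4 = -4 + H)
A(g, J) = 2*J*(-3 + g) (A(g, J) = (-3 + g)*(2*J) = 2*J*(-3 + g))
(A(6, O(V, -5)) + 14)*119 = (2*(-4 + 4)*(-3 + 6) + 14)*119 = (2*0*3 + 14)*119 = (0 + 14)*119 = 14*119 = 1666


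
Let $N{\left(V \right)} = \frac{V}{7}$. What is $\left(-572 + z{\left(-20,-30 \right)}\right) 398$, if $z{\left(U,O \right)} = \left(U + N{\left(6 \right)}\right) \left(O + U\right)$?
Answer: $\frac{1073008}{7} \approx 1.5329 \cdot 10^{5}$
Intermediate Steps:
$N{\left(V \right)} = \frac{V}{7}$ ($N{\left(V \right)} = V \frac{1}{7} = \frac{V}{7}$)
$z{\left(U,O \right)} = \left(\frac{6}{7} + U\right) \left(O + U\right)$ ($z{\left(U,O \right)} = \left(U + \frac{1}{7} \cdot 6\right) \left(O + U\right) = \left(U + \frac{6}{7}\right) \left(O + U\right) = \left(\frac{6}{7} + U\right) \left(O + U\right)$)
$\left(-572 + z{\left(-20,-30 \right)}\right) 398 = \left(-572 + \left(\left(-20\right)^{2} + \frac{6}{7} \left(-30\right) + \frac{6}{7} \left(-20\right) - -600\right)\right) 398 = \left(-572 + \left(400 - \frac{180}{7} - \frac{120}{7} + 600\right)\right) 398 = \left(-572 + \frac{6700}{7}\right) 398 = \frac{2696}{7} \cdot 398 = \frac{1073008}{7}$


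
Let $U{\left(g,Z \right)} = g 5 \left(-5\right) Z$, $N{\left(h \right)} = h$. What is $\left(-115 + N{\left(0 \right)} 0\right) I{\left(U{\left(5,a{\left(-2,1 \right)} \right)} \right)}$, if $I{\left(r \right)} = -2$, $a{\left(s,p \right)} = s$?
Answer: $230$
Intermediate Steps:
$U{\left(g,Z \right)} = - 25 Z g$ ($U{\left(g,Z \right)} = 5 g \left(-5\right) Z = - 25 g Z = - 25 Z g$)
$\left(-115 + N{\left(0 \right)} 0\right) I{\left(U{\left(5,a{\left(-2,1 \right)} \right)} \right)} = \left(-115 + 0 \cdot 0\right) \left(-2\right) = \left(-115 + 0\right) \left(-2\right) = \left(-115\right) \left(-2\right) = 230$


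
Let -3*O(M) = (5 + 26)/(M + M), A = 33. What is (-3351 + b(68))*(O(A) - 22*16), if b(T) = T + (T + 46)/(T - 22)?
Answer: 2630520802/2277 ≈ 1.1553e+6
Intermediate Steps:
b(T) = T + (46 + T)/(-22 + T)
O(M) = -31/(6*M) (O(M) = -(5 + 26)/(3*(M + M)) = -31/(3*(2*M)) = -31*1/(2*M)/3 = -31/(6*M))
(-3351 + b(68))*(O(A) - 22*16) = (-3351 + (46 + 68² - 21*68)/(-22 + 68))*(-31/6/33 - 22*16) = (-3351 + (46 + 4624 - 1428)/46)*(-31/6*1/33 - 352) = (-3351 + (1/46)*3242)*(-31/198 - 352) = (-3351 + 1621/23)*(-69727/198) = -75452/23*(-69727/198) = 2630520802/2277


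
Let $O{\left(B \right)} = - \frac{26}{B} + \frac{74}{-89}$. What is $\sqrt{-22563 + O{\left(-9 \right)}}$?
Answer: $\frac{i \sqrt{1608347035}}{267} \approx 150.2 i$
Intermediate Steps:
$O{\left(B \right)} = - \frac{74}{89} - \frac{26}{B}$ ($O{\left(B \right)} = - \frac{26}{B} + 74 \left(- \frac{1}{89}\right) = - \frac{26}{B} - \frac{74}{89} = - \frac{74}{89} - \frac{26}{B}$)
$\sqrt{-22563 + O{\left(-9 \right)}} = \sqrt{-22563 - \left(\frac{74}{89} + \frac{26}{-9}\right)} = \sqrt{-22563 - - \frac{1648}{801}} = \sqrt{-22563 + \left(- \frac{74}{89} + \frac{26}{9}\right)} = \sqrt{-22563 + \frac{1648}{801}} = \sqrt{- \frac{18071315}{801}} = \frac{i \sqrt{1608347035}}{267}$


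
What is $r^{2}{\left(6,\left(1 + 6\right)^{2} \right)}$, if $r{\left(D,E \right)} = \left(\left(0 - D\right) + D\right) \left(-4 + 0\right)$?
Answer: $0$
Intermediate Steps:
$r{\left(D,E \right)} = 0$ ($r{\left(D,E \right)} = \left(- D + D\right) \left(-4\right) = 0 \left(-4\right) = 0$)
$r^{2}{\left(6,\left(1 + 6\right)^{2} \right)} = 0^{2} = 0$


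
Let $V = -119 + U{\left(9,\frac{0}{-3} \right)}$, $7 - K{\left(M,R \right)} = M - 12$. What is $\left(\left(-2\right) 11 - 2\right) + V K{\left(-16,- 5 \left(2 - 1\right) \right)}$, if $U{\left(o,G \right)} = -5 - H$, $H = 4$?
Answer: $-4504$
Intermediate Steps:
$U{\left(o,G \right)} = -9$ ($U{\left(o,G \right)} = -5 - 4 = -9$)
$K{\left(M,R \right)} = 19 - M$ ($K{\left(M,R \right)} = 7 - \left(M - 12\right) = 7 - \left(-12 + M\right) = 19 - M$)
$V = -128$ ($V = -119 - 9 = -128$)
$\left(\left(-2\right) 11 - 2\right) + V K{\left(-16,- 5 \left(2 - 1\right) \right)} = \left(\left(-2\right) 11 - 2\right) - 128 \left(19 - -16\right) = \left(-22 - 2\right) - 128 \left(19 + 16\right) = -24 - 4480 = -4504$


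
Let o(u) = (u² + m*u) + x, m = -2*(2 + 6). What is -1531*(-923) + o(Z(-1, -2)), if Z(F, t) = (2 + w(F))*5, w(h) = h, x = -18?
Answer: 1413040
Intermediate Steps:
m = -16 (m = -2*8 = -16)
Z(F, t) = 10 + 5*F (Z(F, t) = (2 + F)*5 = 10 + 5*F)
o(u) = -18 + u² - 16*u (o(u) = (u² - 16*u) - 18 = -18 + u² - 16*u)
-1531*(-923) + o(Z(-1, -2)) = -1531*(-923) + (-18 + (10 + 5*(-1))² - 16*(10 + 5*(-1))) = 1413113 + (-18 + (10 - 5)² - 16*(10 - 5)) = 1413113 + (-18 + 5² - 16*5) = 1413113 + (-18 + 25 - 80) = 1413113 - 73 = 1413040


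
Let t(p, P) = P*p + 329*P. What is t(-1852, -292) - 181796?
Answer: 262920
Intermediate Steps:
t(p, P) = 329*P + P*p
t(-1852, -292) - 181796 = -292*(329 - 1852) - 181796 = -292*(-1523) - 181796 = 444716 - 181796 = 262920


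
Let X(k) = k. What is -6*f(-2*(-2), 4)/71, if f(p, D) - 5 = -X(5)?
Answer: 0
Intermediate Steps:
f(p, D) = 0 (f(p, D) = 5 - 1*5 = 5 - 5 = 0)
-6*f(-2*(-2), 4)/71 = -6*0/71 = 0*(1/71) = 0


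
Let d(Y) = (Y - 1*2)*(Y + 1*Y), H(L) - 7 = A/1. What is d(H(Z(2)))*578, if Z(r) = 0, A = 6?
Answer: 165308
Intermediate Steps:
H(L) = 13 (H(L) = 7 + 6/1 = 7 + 6*1 = 7 + 6 = 13)
d(Y) = 2*Y*(-2 + Y) (d(Y) = (Y - 2)*(Y + Y) = (-2 + Y)*(2*Y) = 2*Y*(-2 + Y))
d(H(Z(2)))*578 = (2*13*(-2 + 13))*578 = (2*13*11)*578 = 286*578 = 165308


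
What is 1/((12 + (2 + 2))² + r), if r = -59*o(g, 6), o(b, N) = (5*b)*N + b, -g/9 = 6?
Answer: 1/99022 ≈ 1.0099e-5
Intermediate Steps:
g = -54 (g = -9*6 = -54)
o(b, N) = b + 5*N*b (o(b, N) = 5*N*b + b = b + 5*N*b)
r = 98766 (r = -(-3186)*(1 + 5*6) = -(-3186)*(1 + 30) = -(-3186)*31 = -59*(-1674) = 98766)
1/((12 + (2 + 2))² + r) = 1/((12 + (2 + 2))² + 98766) = 1/((12 + 4)² + 98766) = 1/(16² + 98766) = 1/(256 + 98766) = 1/99022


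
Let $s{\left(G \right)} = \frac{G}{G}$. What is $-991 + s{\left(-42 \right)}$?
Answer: $-990$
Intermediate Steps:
$s{\left(G \right)} = 1$
$-991 + s{\left(-42 \right)} = -991 + 1 = -990$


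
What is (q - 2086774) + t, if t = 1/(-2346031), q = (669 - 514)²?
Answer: -4839273099220/2346031 ≈ -2.0627e+6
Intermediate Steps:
q = 24025 (q = 155² = 24025)
t = -1/2346031 ≈ -4.2625e-7
(q - 2086774) + t = (24025 - 2086774) - 1/2346031 = -2062749 - 1/2346031 = -4839273099220/2346031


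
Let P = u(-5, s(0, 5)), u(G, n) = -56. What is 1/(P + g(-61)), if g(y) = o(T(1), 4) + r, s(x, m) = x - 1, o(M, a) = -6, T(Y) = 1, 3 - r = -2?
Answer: -1/57 ≈ -0.017544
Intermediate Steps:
r = 5 (r = 3 - 1*(-2) = 3 + 2 = 5)
s(x, m) = -1 + x
P = -56
g(y) = -1 (g(y) = -6 + 5 = -1)
1/(P + g(-61)) = 1/(-56 - 1) = 1/(-57) = -1/57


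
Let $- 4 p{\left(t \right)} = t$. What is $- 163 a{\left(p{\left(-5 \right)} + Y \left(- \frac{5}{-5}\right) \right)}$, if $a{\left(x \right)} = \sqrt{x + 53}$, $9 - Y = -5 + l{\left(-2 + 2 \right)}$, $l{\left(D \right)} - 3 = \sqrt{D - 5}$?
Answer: $- \frac{163 \sqrt{261 - 4 i \sqrt{5}}}{2} \approx -1316.9 + 22.557 i$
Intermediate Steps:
$l{\left(D \right)} = 3 + \sqrt{-5 + D}$ ($l{\left(D \right)} = 3 + \sqrt{D - 5} = 3 + \sqrt{-5 + D}$)
$p{\left(t \right)} = - \frac{t}{4}$
$Y = 11 - i \sqrt{5}$ ($Y = 9 - \left(-5 + \left(3 + \sqrt{-5 + \left(-2 + 2\right)}\right)\right) = 9 - \left(-5 + \left(3 + \sqrt{-5 + 0}\right)\right) = 9 - \left(-5 + \left(3 + \sqrt{-5}\right)\right) = 9 - \left(-5 + \left(3 + i \sqrt{5}\right)\right) = 9 - \left(-2 + i \sqrt{5}\right) = 9 + \left(2 - i \sqrt{5}\right) = 11 - i \sqrt{5} \approx 11.0 - 2.2361 i$)
$a{\left(x \right)} = \sqrt{53 + x}$
$- 163 a{\left(p{\left(-5 \right)} + Y \left(- \frac{5}{-5}\right) \right)} = - 163 \sqrt{53 + \left(\left(- \frac{1}{4}\right) \left(-5\right) + \left(11 - i \sqrt{5}\right) \left(- \frac{5}{-5}\right)\right)} = - 163 \sqrt{53 + \left(\frac{5}{4} + \left(11 - i \sqrt{5}\right) \left(\left(-5\right) \left(- \frac{1}{5}\right)\right)\right)} = - 163 \sqrt{53 + \left(\frac{5}{4} + \left(11 - i \sqrt{5}\right) 1\right)} = - 163 \sqrt{53 + \left(\frac{5}{4} + \left(11 - i \sqrt{5}\right)\right)} = - 163 \sqrt{53 + \left(\frac{49}{4} - i \sqrt{5}\right)} = - 163 \sqrt{\frac{261}{4} - i \sqrt{5}}$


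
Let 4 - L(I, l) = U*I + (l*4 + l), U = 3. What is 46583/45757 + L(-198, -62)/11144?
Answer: 140167077/127479002 ≈ 1.0995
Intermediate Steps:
L(I, l) = 4 - 5*l - 3*I (L(I, l) = 4 - (3*I + (l*4 + l)) = 4 - (3*I + (4*l + l)) = 4 - (3*I + 5*l) = 4 + (-5*l - 3*I) = 4 - 5*l - 3*I)
46583/45757 + L(-198, -62)/11144 = 46583/45757 + (4 - 5*(-62) - 3*(-198))/11144 = 46583*(1/45757) + (4 + 310 + 594)*(1/11144) = 46583/45757 + 908*(1/11144) = 46583/45757 + 227/2786 = 140167077/127479002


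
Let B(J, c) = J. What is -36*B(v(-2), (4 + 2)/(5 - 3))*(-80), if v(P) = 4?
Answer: 11520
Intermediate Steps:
-36*B(v(-2), (4 + 2)/(5 - 3))*(-80) = -36*4*(-80) = -144*(-80) = 11520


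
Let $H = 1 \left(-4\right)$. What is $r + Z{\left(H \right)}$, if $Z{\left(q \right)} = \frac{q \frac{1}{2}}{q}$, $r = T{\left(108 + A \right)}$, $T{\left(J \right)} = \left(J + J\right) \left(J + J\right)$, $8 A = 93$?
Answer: $\frac{915857}{16} \approx 57241.0$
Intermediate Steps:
$A = \frac{93}{8}$ ($A = \frac{1}{8} \cdot 93 = \frac{93}{8} \approx 11.625$)
$H = -4$
$T{\left(J \right)} = 4 J^{2}$ ($T{\left(J \right)} = 2 J 2 J = 4 J^{2}$)
$r = \frac{915849}{16}$ ($r = 4 \left(108 + \frac{93}{8}\right)^{2} = 4 \left(\frac{957}{8}\right)^{2} = 4 \cdot \frac{915849}{64} = \frac{915849}{16} \approx 57241.0$)
$Z{\left(q \right)} = \frac{1}{2}$ ($Z{\left(q \right)} = \frac{q \frac{1}{2}}{q} = \frac{\frac{1}{2} q}{q} = \frac{1}{2}$)
$r + Z{\left(H \right)} = \frac{915849}{16} + \frac{1}{2} = \frac{915857}{16}$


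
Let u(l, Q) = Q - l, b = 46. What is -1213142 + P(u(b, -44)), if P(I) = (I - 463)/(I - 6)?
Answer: -116461079/96 ≈ -1.2131e+6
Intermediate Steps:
P(I) = (-463 + I)/(-6 + I)
-1213142 + P(u(b, -44)) = -1213142 + (-463 + (-44 - 1*46))/(-6 + (-44 - 1*46)) = -1213142 + (-463 + (-44 - 46))/(-6 + (-44 - 46)) = -1213142 + (-463 - 90)/(-6 - 90) = -1213142 - 553/(-96) = -1213142 - 1/96*(-553) = -1213142 + 553/96 = -116461079/96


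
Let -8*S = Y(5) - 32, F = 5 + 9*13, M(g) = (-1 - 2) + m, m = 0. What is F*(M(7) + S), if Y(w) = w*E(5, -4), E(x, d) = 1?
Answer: 183/4 ≈ 45.750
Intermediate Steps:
M(g) = -3 (M(g) = (-1 - 2) + 0 = -3 + 0 = -3)
F = 122 (F = 5 + 117 = 122)
Y(w) = w (Y(w) = w*1 = w)
S = 27/8 (S = -(5 - 32)/8 = -1/8*(-27) = 27/8 ≈ 3.3750)
F*(M(7) + S) = 122*(-3 + 27/8) = 122*(3/8) = 183/4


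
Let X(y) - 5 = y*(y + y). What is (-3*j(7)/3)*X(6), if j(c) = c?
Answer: -539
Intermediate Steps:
X(y) = 5 + 2*y² (X(y) = 5 + y*(y + y) = 5 + y*(2*y) = 5 + 2*y²)
(-3*j(7)/3)*X(6) = (-21/3)*(5 + 2*6²) = (-21/3)*(5 + 2*36) = (-3*7/3)*(5 + 72) = -7*77 = -539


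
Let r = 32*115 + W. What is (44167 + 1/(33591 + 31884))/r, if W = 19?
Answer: 2891834326/242192025 ≈ 11.940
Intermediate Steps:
r = 3699 (r = 32*115 + 19 = 3680 + 19 = 3699)
(44167 + 1/(33591 + 31884))/r = (44167 + 1/(33591 + 31884))/3699 = (44167 + 1/65475)*(1/3699) = (2891834326/65475)*(1/3699) = 2891834326/242192025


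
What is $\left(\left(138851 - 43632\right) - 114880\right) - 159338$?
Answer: $-178999$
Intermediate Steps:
$\left(\left(138851 - 43632\right) - 114880\right) - 159338 = \left(95219 - 114880\right) - 159338 = -19661 - 159338 = -178999$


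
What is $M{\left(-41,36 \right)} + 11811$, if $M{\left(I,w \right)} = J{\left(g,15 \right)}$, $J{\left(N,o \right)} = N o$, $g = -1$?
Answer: $11796$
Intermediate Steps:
$M{\left(I,w \right)} = -15$ ($M{\left(I,w \right)} = \left(-1\right) 15 = -15$)
$M{\left(-41,36 \right)} + 11811 = -15 + 11811 = 11796$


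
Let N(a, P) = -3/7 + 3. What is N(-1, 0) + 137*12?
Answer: 11526/7 ≈ 1646.6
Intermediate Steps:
N(a, P) = 18/7 (N(a, P) = -3*⅐ + 3 = -3/7 + 3 = 18/7)
N(-1, 0) + 137*12 = 18/7 + 137*12 = 18/7 + 1644 = 11526/7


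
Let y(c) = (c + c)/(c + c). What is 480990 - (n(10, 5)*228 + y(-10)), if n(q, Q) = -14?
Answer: 484181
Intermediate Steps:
y(c) = 1 (y(c) = (2*c)/((2*c)) = (2*c)*(1/(2*c)) = 1)
480990 - (n(10, 5)*228 + y(-10)) = 480990 - (-14*228 + 1) = 480990 - (-3192 + 1) = 480990 - 1*(-3191) = 480990 + 3191 = 484181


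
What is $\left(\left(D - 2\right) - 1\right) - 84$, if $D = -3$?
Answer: $-90$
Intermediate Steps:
$\left(\left(D - 2\right) - 1\right) - 84 = \left(\left(-3 - 2\right) - 1\right) - 84 = \left(-5 - 1\right) - 84 = -6 - 84 = -90$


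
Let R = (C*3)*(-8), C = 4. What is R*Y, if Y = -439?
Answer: 42144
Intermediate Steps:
R = -96 (R = (4*3)*(-8) = 12*(-8) = -96)
R*Y = -96*(-439) = 42144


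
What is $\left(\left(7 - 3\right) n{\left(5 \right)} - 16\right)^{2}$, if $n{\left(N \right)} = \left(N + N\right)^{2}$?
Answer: $147456$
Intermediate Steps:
$n{\left(N \right)} = 4 N^{2}$ ($n{\left(N \right)} = \left(2 N\right)^{2} = 4 N^{2}$)
$\left(\left(7 - 3\right) n{\left(5 \right)} - 16\right)^{2} = \left(\left(7 - 3\right) 4 \cdot 5^{2} - 16\right)^{2} = \left(4 \cdot 4 \cdot 25 - 16\right)^{2} = \left(4 \cdot 100 - 16\right)^{2} = \left(400 - 16\right)^{2} = 384^{2} = 147456$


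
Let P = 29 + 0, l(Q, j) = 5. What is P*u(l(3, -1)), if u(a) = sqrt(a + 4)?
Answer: 87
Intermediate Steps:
u(a) = sqrt(4 + a)
P = 29
P*u(l(3, -1)) = 29*sqrt(4 + 5) = 29*sqrt(9) = 29*3 = 87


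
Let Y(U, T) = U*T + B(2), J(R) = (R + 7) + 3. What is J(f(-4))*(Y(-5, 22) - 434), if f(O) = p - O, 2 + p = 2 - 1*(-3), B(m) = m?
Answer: -9214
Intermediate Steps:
p = 3 (p = -2 + (2 - 1*(-3)) = -2 + (2 + 3) = -2 + 5 = 3)
f(O) = 3 - O
J(R) = 10 + R (J(R) = (7 + R) + 3 = 10 + R)
Y(U, T) = 2 + T*U (Y(U, T) = U*T + 2 = T*U + 2 = 2 + T*U)
J(f(-4))*(Y(-5, 22) - 434) = (10 + (3 - 1*(-4)))*((2 + 22*(-5)) - 434) = (10 + (3 + 4))*((2 - 110) - 434) = (10 + 7)*(-108 - 434) = 17*(-542) = -9214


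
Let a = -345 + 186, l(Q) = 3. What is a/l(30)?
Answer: -53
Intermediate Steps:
a = -159
a/l(30) = -159/3 = -159*1/3 = -53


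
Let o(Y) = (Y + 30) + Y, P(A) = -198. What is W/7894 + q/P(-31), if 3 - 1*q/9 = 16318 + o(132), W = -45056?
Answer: 65060107/86834 ≈ 749.25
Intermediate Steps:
o(Y) = 30 + 2*Y (o(Y) = (30 + Y) + Y = 30 + 2*Y)
q = -149481 (q = 27 - 9*(16318 + (30 + 2*132)) = 27 - 9*(16318 + (30 + 264)) = 27 - 9*(16318 + 294) = 27 - 9*16612 = 27 - 149508 = -149481)
W/7894 + q/P(-31) = -45056/7894 - 149481/(-198) = -45056*1/7894 - 149481*(-1/198) = -22528/3947 + 16609/22 = 65060107/86834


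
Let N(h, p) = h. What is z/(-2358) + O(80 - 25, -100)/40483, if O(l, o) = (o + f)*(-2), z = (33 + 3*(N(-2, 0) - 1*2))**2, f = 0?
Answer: -1931267/10606546 ≈ -0.18208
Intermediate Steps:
z = 441 (z = (33 + 3*(-2 - 1*2))**2 = (33 + 3*(-2 - 2))**2 = (33 + 3*(-4))**2 = (33 - 12)**2 = 21**2 = 441)
O(l, o) = -2*o (O(l, o) = (o + 0)*(-2) = o*(-2) = -2*o)
z/(-2358) + O(80 - 25, -100)/40483 = 441/(-2358) - 2*(-100)/40483 = 441*(-1/2358) + 200*(1/40483) = -49/262 + 200/40483 = -1931267/10606546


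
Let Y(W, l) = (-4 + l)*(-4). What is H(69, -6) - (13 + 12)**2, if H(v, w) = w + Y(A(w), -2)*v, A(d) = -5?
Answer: 1025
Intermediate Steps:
Y(W, l) = 16 - 4*l
H(v, w) = w + 24*v (H(v, w) = w + (16 - 4*(-2))*v = w + (16 + 8)*v = w + 24*v)
H(69, -6) - (13 + 12)**2 = (-6 + 24*69) - (13 + 12)**2 = (-6 + 1656) - 1*25**2 = 1650 - 1*625 = 1650 - 625 = 1025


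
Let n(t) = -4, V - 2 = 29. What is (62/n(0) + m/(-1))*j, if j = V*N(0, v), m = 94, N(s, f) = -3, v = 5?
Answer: 20367/2 ≈ 10184.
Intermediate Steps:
V = 31 (V = 2 + 29 = 31)
j = -93 (j = 31*(-3) = -93)
(62/n(0) + m/(-1))*j = (62/(-4) + 94/(-1))*(-93) = (62*(-¼) + 94*(-1))*(-93) = (-31/2 - 94)*(-93) = -219/2*(-93) = 20367/2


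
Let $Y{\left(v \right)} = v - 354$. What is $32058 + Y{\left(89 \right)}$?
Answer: $31793$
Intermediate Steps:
$Y{\left(v \right)} = -354 + v$
$32058 + Y{\left(89 \right)} = 32058 + \left(-354 + 89\right) = 32058 - 265 = 31793$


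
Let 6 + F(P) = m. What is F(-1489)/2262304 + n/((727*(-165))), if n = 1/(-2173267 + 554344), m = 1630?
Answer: 3583834154653/4992439830818220 ≈ 0.00071785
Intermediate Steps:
n = -1/1618923 (n = 1/(-1618923) = -1/1618923 ≈ -6.1769e-7)
F(P) = 1624 (F(P) = -6 + 1630 = 1624)
F(-1489)/2262304 + n/((727*(-165))) = 1624/2262304 - 1/(1618923*(727*(-165))) = 1624*(1/2262304) - 1/1618923/(-119955) = 203/282788 - 1/1618923*(-1/119955) = 203/282788 + 1/194197908465 = 3583834154653/4992439830818220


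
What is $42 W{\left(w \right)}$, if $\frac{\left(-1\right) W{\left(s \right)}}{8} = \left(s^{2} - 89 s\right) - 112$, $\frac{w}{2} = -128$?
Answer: $-29637888$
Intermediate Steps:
$w = -256$ ($w = 2 \left(-128\right) = -256$)
$W{\left(s \right)} = 896 - 8 s^{2} + 712 s$ ($W{\left(s \right)} = - 8 \left(\left(s^{2} - 89 s\right) - 112\right) = - 8 \left(-112 + s^{2} - 89 s\right) = 896 - 8 s^{2} + 712 s$)
$42 W{\left(w \right)} = 42 \left(896 - 8 \left(-256\right)^{2} + 712 \left(-256\right)\right) = 42 \left(896 - 524288 - 182272\right) = 42 \left(-705664\right) = -29637888$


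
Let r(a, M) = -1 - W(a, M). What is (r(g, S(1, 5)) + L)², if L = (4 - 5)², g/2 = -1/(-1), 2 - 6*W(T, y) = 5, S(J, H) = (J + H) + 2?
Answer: ¼ ≈ 0.25000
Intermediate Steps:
S(J, H) = 2 + H + J (S(J, H) = (H + J) + 2 = 2 + H + J)
W(T, y) = -½ (W(T, y) = ⅓ - ⅙*5 = ⅓ - ⅚ = -½)
g = 2 (g = 2*(-1/(-1)) = 2*(-1*(-1)) = 2*1 = 2)
r(a, M) = -½ (r(a, M) = -1 - 1*(-½) = -1 + ½ = -½)
L = 1 (L = (-1)² = 1)
(r(g, S(1, 5)) + L)² = (-½ + 1)² = (½)² = ¼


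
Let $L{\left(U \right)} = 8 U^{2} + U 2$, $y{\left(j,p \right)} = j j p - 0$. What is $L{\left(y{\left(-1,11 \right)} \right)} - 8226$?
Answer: $-7236$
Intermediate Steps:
$y{\left(j,p \right)} = p j^{2}$ ($y{\left(j,p \right)} = j^{2} p + 0 = p j^{2} + 0 = p j^{2}$)
$L{\left(U \right)} = 2 U + 8 U^{2}$ ($L{\left(U \right)} = 8 U^{2} + 2 U = 2 U + 8 U^{2}$)
$L{\left(y{\left(-1,11 \right)} \right)} - 8226 = 2 \cdot 11 \left(-1\right)^{2} \left(1 + 4 \cdot 11 \left(-1\right)^{2}\right) - 8226 = 2 \cdot 11 \cdot 1 \left(1 + 4 \cdot 11 \cdot 1\right) - 8226 = 2 \cdot 11 \left(1 + 4 \cdot 11\right) - 8226 = 2 \cdot 11 \left(1 + 44\right) - 8226 = 2 \cdot 11 \cdot 45 - 8226 = 990 - 8226 = -7236$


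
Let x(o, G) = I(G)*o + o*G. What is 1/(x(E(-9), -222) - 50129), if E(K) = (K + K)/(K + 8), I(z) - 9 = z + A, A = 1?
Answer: -1/57941 ≈ -1.7259e-5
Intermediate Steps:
I(z) = 10 + z (I(z) = 9 + (z + 1) = 9 + (1 + z) = 10 + z)
E(K) = 2*K/(8 + K) (E(K) = (2*K)/(8 + K) = 2*K/(8 + K))
x(o, G) = G*o + o*(10 + G) (x(o, G) = (10 + G)*o + o*G = o*(10 + G) + G*o = G*o + o*(10 + G))
1/(x(E(-9), -222) - 50129) = 1/(2*(2*(-9)/(8 - 9))*(5 - 222) - 50129) = 1/(2*(2*(-9)/(-1))*(-217) - 50129) = 1/(2*(2*(-9)*(-1))*(-217) - 50129) = 1/(2*18*(-217) - 50129) = 1/(-7812 - 50129) = 1/(-57941) = -1/57941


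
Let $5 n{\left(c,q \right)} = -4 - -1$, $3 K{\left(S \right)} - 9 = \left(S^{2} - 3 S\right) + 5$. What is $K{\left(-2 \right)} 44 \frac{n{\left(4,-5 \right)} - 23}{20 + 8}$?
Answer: $- \frac{10384}{35} \approx -296.69$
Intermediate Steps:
$K{\left(S \right)} = \frac{14}{3} - S + \frac{S^{2}}{3}$ ($K{\left(S \right)} = 3 + \frac{\left(S^{2} - 3 S\right) + 5}{3} = 3 + \frac{5 + S^{2} - 3 S}{3} = 3 + \left(\frac{5}{3} - S + \frac{S^{2}}{3}\right) = \frac{14}{3} - S + \frac{S^{2}}{3}$)
$n{\left(c,q \right)} = - \frac{3}{5}$ ($n{\left(c,q \right)} = \frac{-4 - -1}{5} = \frac{-4 + 1}{5} = \frac{1}{5} \left(-3\right) = - \frac{3}{5}$)
$K{\left(-2 \right)} 44 \frac{n{\left(4,-5 \right)} - 23}{20 + 8} = \left(\frac{14}{3} - -2 + \frac{\left(-2\right)^{2}}{3}\right) 44 \frac{- \frac{3}{5} - 23}{20 + 8} = \left(\frac{14}{3} + 2 + \frac{1}{3} \cdot 4\right) 44 \left(- \frac{118}{5 \cdot 28}\right) = \left(\frac{14}{3} + 2 + \frac{4}{3}\right) 44 \left(\left(- \frac{118}{5}\right) \frac{1}{28}\right) = 8 \cdot 44 \left(- \frac{59}{70}\right) = 352 \left(- \frac{59}{70}\right) = - \frac{10384}{35}$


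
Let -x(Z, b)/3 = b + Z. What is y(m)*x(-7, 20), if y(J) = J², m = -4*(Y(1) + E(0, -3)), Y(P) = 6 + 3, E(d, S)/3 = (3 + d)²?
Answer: -808704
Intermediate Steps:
E(d, S) = 3*(3 + d)²
Y(P) = 9
m = -144 (m = -4*(9 + 3*(3 + 0)²) = -4*(9 + 3*3²) = -4*(9 + 3*9) = -4*(9 + 27) = -4*36 = -144)
x(Z, b) = -3*Z - 3*b (x(Z, b) = -3*(b + Z) = -3*(Z + b) = -3*Z - 3*b)
y(m)*x(-7, 20) = (-144)²*(-3*(-7) - 3*20) = 20736*(21 - 60) = 20736*(-39) = -808704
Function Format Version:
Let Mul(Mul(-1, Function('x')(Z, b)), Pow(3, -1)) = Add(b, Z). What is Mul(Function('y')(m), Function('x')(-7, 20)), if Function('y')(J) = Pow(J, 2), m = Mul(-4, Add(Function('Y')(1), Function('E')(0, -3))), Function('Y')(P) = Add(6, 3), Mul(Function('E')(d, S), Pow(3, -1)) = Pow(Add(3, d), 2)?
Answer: -808704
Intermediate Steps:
Function('E')(d, S) = Mul(3, Pow(Add(3, d), 2))
Function('Y')(P) = 9
m = -144 (m = Mul(-4, Add(9, Mul(3, Pow(Add(3, 0), 2)))) = Mul(-4, Add(9, Mul(3, Pow(3, 2)))) = Mul(-4, Add(9, Mul(3, 9))) = Mul(-4, Add(9, 27)) = Mul(-4, 36) = -144)
Function('x')(Z, b) = Add(Mul(-3, Z), Mul(-3, b)) (Function('x')(Z, b) = Mul(-3, Add(b, Z)) = Mul(-3, Add(Z, b)) = Add(Mul(-3, Z), Mul(-3, b)))
Mul(Function('y')(m), Function('x')(-7, 20)) = Mul(Pow(-144, 2), Add(Mul(-3, -7), Mul(-3, 20))) = Mul(20736, Add(21, -60)) = Mul(20736, -39) = -808704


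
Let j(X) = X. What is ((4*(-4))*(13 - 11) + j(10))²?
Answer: 484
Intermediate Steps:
((4*(-4))*(13 - 11) + j(10))² = ((4*(-4))*(13 - 11) + 10)² = (-16*2 + 10)² = (-32 + 10)² = (-22)² = 484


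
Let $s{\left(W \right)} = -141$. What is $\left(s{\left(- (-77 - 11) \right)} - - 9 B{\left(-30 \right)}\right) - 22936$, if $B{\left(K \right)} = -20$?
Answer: $-23257$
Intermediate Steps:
$\left(s{\left(- (-77 - 11) \right)} - - 9 B{\left(-30 \right)}\right) - 22936 = \left(-141 - \left(-9\right) \left(-20\right)\right) - 22936 = \left(-141 - 180\right) - 22936 = -321 - 22936 = -23257$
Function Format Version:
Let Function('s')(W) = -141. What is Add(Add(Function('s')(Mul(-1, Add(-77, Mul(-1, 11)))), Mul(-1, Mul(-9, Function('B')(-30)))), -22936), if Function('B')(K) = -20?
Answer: -23257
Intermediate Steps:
Add(Add(Function('s')(Mul(-1, Add(-77, Mul(-1, 11)))), Mul(-1, Mul(-9, Function('B')(-30)))), -22936) = Add(Add(-141, Mul(-1, Mul(-9, -20))), -22936) = Add(Add(-141, Mul(-1, 180)), -22936) = Add(Add(-141, -180), -22936) = Add(-321, -22936) = -23257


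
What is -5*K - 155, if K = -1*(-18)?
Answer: -245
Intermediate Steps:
K = 18
-5*K - 155 = -5*18 - 155 = -90 - 155 = -245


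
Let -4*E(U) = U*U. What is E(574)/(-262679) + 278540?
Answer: 73166691029/262679 ≈ 2.7854e+5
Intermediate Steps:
E(U) = -U²/4 (E(U) = -U*U/4 = -U²/4)
E(574)/(-262679) + 278540 = -¼*574²/(-262679) + 278540 = -¼*329476*(-1/262679) + 278540 = -82369*(-1/262679) + 278540 = 82369/262679 + 278540 = 73166691029/262679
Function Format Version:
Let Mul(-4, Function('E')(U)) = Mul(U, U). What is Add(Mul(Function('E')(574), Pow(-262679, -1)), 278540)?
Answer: Rational(73166691029, 262679) ≈ 2.7854e+5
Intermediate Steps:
Function('E')(U) = Mul(Rational(-1, 4), Pow(U, 2)) (Function('E')(U) = Mul(Rational(-1, 4), Mul(U, U)) = Mul(Rational(-1, 4), Pow(U, 2)))
Add(Mul(Function('E')(574), Pow(-262679, -1)), 278540) = Add(Mul(Mul(Rational(-1, 4), Pow(574, 2)), Pow(-262679, -1)), 278540) = Add(Mul(Mul(Rational(-1, 4), 329476), Rational(-1, 262679)), 278540) = Add(Mul(-82369, Rational(-1, 262679)), 278540) = Add(Rational(82369, 262679), 278540) = Rational(73166691029, 262679)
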